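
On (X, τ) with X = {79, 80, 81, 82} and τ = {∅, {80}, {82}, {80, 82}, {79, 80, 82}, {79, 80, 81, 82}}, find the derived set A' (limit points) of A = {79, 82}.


A' = {79, 81}

For each x ∈ X, list the open sets U ∈ τ with x ∈ U, then check whether U ∩ (A ∖ {x}) ≠ ∅ for every such U.
  x = 79: opens ∋ x are {79, 80, 82}, {79, 80, 81, 82}; each meets A ∖ {79}, so x IS a limit point.
  x = 80: open {80} ∋ x has {80} ∩ (A ∖ {80}) = ∅, so x is NOT a limit point.
  x = 81: opens ∋ x are {79, 80, 81, 82}; each meets A ∖ {81}, so x IS a limit point.
  x = 82: open {82} ∋ x has {82} ∩ (A ∖ {82}) = ∅, so x is NOT a limit point.
Collecting: A' = {79, 81}.


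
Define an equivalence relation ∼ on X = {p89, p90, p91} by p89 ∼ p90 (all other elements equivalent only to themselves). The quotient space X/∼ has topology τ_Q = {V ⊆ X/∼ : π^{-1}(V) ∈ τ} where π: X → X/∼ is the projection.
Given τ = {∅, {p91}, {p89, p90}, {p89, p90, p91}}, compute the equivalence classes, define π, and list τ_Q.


X/∼ = {[p89=p90], [p91]}; |τ_Q| = 4.

Equivalence classes: [p89=p90], [p91].
Quotient map π: X → X/∼ sends p89 ↦ [p89=p90], p90 ↦ [p89=p90], p91 ↦ [p91].
For each subset V ⊆ X/∼, compute π^{-1}(V) ⊆ X and check whether π^{-1}(V) ∈ τ. V is open in τ_Q iff π^{-1}(V) ∈ τ.
  V = {}: π^{-1}(V) = ∅ ∈ τ ✓.
  V = {[p89=p90]}: π^{-1}(V) = {p89, p90} ∈ τ ✓.
  V = {[p91]}: π^{-1}(V) = {p91} ∈ τ ✓.
  V = {[p89=p90], [p91]}: π^{-1}(V) = {p89, p90, p91} ∈ τ ✓.
Open sets in the quotient: τ_Q = {{}, {[p89=p90]}, {[p91]}, {[p89=p90], [p91]}} (4 elements).


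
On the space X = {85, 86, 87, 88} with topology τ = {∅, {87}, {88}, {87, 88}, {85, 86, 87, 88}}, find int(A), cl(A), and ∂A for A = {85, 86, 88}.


int(A) = {88}, cl(A) = {85, 86, 88}, ∂A = {85, 86}.

Closed sets in (X, τ) are complements of opens:
  closed(X, τ) = {∅, {85, 86}, {85, 86, 87}, {85, 86, 88}, {85, 86, 87, 88}}.
int(A) = ⋃ {U ∈ τ : U ⊆ A}. Opens contained in A: ∅, {88}.
Taking the union of these: int(A) = {88}.
cl(A) = ⋂ {C closed : A ⊆ C}. Closed sets containing A: {85, 86, 88}, {85, 86, 87, 88}.
Intersecting these: cl(A) = {85, 86, 88}.
∂A = cl(A) ∖ int(A) = {85, 86, 88} ∖ {88} = {85, 86}.


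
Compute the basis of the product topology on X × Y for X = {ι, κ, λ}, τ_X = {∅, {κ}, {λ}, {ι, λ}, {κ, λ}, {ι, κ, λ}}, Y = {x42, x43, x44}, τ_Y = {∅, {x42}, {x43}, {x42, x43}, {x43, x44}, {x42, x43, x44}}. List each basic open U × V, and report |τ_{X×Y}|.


Basis B = {∅ × ∅, {κ} × {x42}, {κ} × {x43}, {λ} × {x42}, {λ} × {x43}, {ι, λ} × {x42}, {ι, λ} × {x43}, {κ} × {x42, x43}, {κ, λ} × {x42}, {κ} × {x43, x44}, {κ, λ} × {x43}, {λ} × {x42, x43}, {λ} × {x43, x44}, {ι, κ, λ} × {x42}, {ι, κ, λ} × {x43}, {κ} × {x42, x43, x44}, {λ} × {x42, x43, x44}, {ι, λ} × {x42, x43}, {ι, λ} × {x43, x44}, {κ, λ} × {x42, x43}, {κ, λ} × {x43, x44}, {ι, λ} × {x42, x43, x44}, {ι, κ, λ} × {x42, x43}, {ι, κ, λ} × {x43, x44}, {κ, λ} × {x42, x43, x44}, {ι, κ, λ} × {x42, x43, x44}}; |τ_{X×Y}| = 108.

Enumerate products U × V with U ∈ τ_X, V ∈ τ_Y (deduplicated):
  ∅ × ∅ = {} (∅)
  {κ} × {x42} = {(κ,x42)}
  {κ} × {x43} = {(κ,x43)}
  {λ} × {x42} = {(λ,x42)}
  {λ} × {x43} = {(λ,x43)}
  {ι, λ} × {x42} = {(ι,x42), (λ,x42)}
  {ι, λ} × {x43} = {(ι,x43), (λ,x43)}
  {κ} × {x42, x43} = {(κ,x42), (κ,x43)}
  {κ, λ} × {x42} = {(κ,x42), (λ,x42)}
  {κ} × {x43, x44} = {(κ,x43), (κ,x44)}
  {κ, λ} × {x43} = {(κ,x43), (λ,x43)}
  {λ} × {x42, x43} = {(λ,x42), (λ,x43)}
  {λ} × {x43, x44} = {(λ,x43), (λ,x44)}
  {ι, κ, λ} × {x42} = {(ι,x42), (κ,x42), (λ,x42)}
  {ι, κ, λ} × {x43} = {(ι,x43), (κ,x43), (λ,x43)}
  {κ} × {x42, x43, x44} = {(κ,x42), (κ,x43), (κ,x44)}
  {λ} × {x42, x43, x44} = {(λ,x42), (λ,x43), (λ,x44)}
  {ι, λ} × {x42, x43} = {(ι,x42), (ι,x43), (λ,x42), (λ,x43)}
  {ι, λ} × {x43, x44} = {(ι,x43), (ι,x44), (λ,x43), (λ,x44)}
  {κ, λ} × {x42, x43} = {(κ,x42), (κ,x43), (λ,x42), (λ,x43)}
  {κ, λ} × {x43, x44} = {(κ,x43), (κ,x44), (λ,x43), (λ,x44)}
  {ι, λ} × {x42, x43, x44} = {(ι,x42), (ι,x43), (ι,x44), (λ,x42), (λ,x43), (λ,x44)}
  {ι, κ, λ} × {x42, x43} = {(ι,x42), (ι,x43), (κ,x42), (κ,x43), (λ,x42), (λ,x43)}
  {ι, κ, λ} × {x43, x44} = {(ι,x43), (ι,x44), (κ,x43), (κ,x44), (λ,x43), (λ,x44)}
  {κ, λ} × {x42, x43, x44} = {(κ,x42), (κ,x43), (κ,x44), (λ,x42), (λ,x43), (λ,x44)}
  {ι, κ, λ} × {x42, x43, x44} = {(ι,x42), (ι,x43), (ι,x44), (κ,x42), (κ,x43), (κ,x44), (λ,x42), (λ,x43), (λ,x44)}
These 26 distinct sets form the basis B.
Close under arbitrary unions to get τ_{X×Y}; counting gives |τ_{X×Y}| = 108.


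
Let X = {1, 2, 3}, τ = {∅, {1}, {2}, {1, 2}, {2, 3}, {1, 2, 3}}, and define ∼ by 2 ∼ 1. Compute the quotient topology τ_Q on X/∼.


X/∼ = {[1=2], [3]}; |τ_Q| = 3.

Equivalence classes: [1=2], [3].
Quotient map π: X → X/∼ sends 1 ↦ [1=2], 2 ↦ [1=2], 3 ↦ [3].
For each subset V ⊆ X/∼, compute π^{-1}(V) ⊆ X and check whether π^{-1}(V) ∈ τ. V is open in τ_Q iff π^{-1}(V) ∈ τ.
  V = {}: π^{-1}(V) = ∅ ∈ τ ✓.
  V = {[1=2]}: π^{-1}(V) = {1, 2} ∈ τ ✓.
  V = {[3]}: π^{-1}(V) = {3} ∉ τ ✗.
  V = {[1=2], [3]}: π^{-1}(V) = {1, 2, 3} ∈ τ ✓.
Open sets in the quotient: τ_Q = {{}, {[1=2]}, {[1=2], [3]}} (3 elements).


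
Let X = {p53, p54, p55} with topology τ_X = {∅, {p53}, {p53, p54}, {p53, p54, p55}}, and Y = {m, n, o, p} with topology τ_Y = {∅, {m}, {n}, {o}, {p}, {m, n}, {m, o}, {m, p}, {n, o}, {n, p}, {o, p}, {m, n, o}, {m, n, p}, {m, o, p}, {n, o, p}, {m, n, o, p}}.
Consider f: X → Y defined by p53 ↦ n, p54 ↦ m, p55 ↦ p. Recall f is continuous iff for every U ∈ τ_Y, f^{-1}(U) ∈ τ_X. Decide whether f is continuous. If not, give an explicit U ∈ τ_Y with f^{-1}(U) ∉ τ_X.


f is NOT continuous.

Compute f^{-1}(U) for each U ∈ τ_Y:
  U = ∅: f^{-1}(U) = ∅ ∈ τ_X ✓.
  U = {m}: f^{-1}(U) = {p54} ∉ τ_X ✗.
  U = {n}: f^{-1}(U) = {p53} ∈ τ_X ✓.
  U = {o}: f^{-1}(U) = ∅ ∈ τ_X ✓.
  U = {p}: f^{-1}(U) = {p55} ∉ τ_X ✗.
  U = {m, n}: f^{-1}(U) = {p53, p54} ∈ τ_X ✓.
  U = {m, o}: f^{-1}(U) = {p54} ∉ τ_X ✗.
  U = {m, p}: f^{-1}(U) = {p54, p55} ∉ τ_X ✗.
  U = {n, o}: f^{-1}(U) = {p53} ∈ τ_X ✓.
  U = {n, p}: f^{-1}(U) = {p53, p55} ∉ τ_X ✗.
  U = {o, p}: f^{-1}(U) = {p55} ∉ τ_X ✗.
  U = {m, n, o}: f^{-1}(U) = {p53, p54} ∈ τ_X ✓.
  U = {m, n, p}: f^{-1}(U) = {p53, p54, p55} ∈ τ_X ✓.
  U = {m, o, p}: f^{-1}(U) = {p54, p55} ∉ τ_X ✗.
  U = {n, o, p}: f^{-1}(U) = {p53, p55} ∉ τ_X ✗.
  U = {m, n, o, p}: f^{-1}(U) = {p53, p54, p55} ∈ τ_X ✓.
Found U = {m} with f^{-1}(U) = {p54} not in τ_X. Therefore f is NOT continuous.


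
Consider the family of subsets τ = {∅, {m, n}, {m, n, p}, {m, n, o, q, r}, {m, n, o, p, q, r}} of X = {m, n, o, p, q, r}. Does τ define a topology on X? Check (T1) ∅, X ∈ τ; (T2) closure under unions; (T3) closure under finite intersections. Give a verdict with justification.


τ IS a topology on X.

Axiom (T1): ∅ ∈ τ? Yes; X ∈ τ? Yes.
Axiom (T2/T3): check pairwise unions and intersections of members of τ.
All pairwise intersections and unions checked — each lies in τ. Therefore τ satisfies (T1), (T2), (T3): it IS a topology on X.


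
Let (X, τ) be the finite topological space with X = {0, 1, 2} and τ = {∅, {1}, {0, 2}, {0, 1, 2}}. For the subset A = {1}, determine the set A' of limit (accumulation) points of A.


A' = ∅

For each x ∈ X, list the open sets U ∈ τ with x ∈ U, then check whether U ∩ (A ∖ {x}) ≠ ∅ for every such U.
  x = 0: open {0, 2} ∋ x has {0, 2} ∩ (A ∖ {0}) = ∅, so x is NOT a limit point.
  x = 1: open {1} ∋ x has {1} ∩ (A ∖ {1}) = ∅, so x is NOT a limit point.
  x = 2: open {0, 2} ∋ x has {0, 2} ∩ (A ∖ {2}) = ∅, so x is NOT a limit point.
Collecting: A' = ∅.


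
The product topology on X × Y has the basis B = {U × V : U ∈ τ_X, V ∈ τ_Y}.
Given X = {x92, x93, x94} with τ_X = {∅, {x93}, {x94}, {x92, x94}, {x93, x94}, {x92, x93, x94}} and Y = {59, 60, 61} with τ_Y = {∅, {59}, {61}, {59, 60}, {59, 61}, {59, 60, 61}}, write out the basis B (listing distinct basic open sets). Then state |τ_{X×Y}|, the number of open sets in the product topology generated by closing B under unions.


Basis B = {∅ × ∅, {x93} × {59}, {x93} × {61}, {x94} × {59}, {x94} × {61}, {x92, x94} × {59}, {x92, x94} × {61}, {x93} × {59, 60}, {x93} × {59, 61}, {x93, x94} × {59}, {x93, x94} × {61}, {x94} × {59, 60}, {x94} × {59, 61}, {x92, x93, x94} × {59}, {x92, x93, x94} × {61}, {x93} × {59, 60, 61}, {x94} × {59, 60, 61}, {x92, x94} × {59, 60}, {x92, x94} × {59, 61}, {x93, x94} × {59, 60}, {x93, x94} × {59, 61}, {x92, x94} × {59, 60, 61}, {x92, x93, x94} × {59, 60}, {x92, x93, x94} × {59, 61}, {x93, x94} × {59, 60, 61}, {x92, x93, x94} × {59, 60, 61}}; |τ_{X×Y}| = 108.

Enumerate products U × V with U ∈ τ_X, V ∈ τ_Y (deduplicated):
  ∅ × ∅ = {} (∅)
  {x93} × {59} = {(x93,59)}
  {x93} × {61} = {(x93,61)}
  {x94} × {59} = {(x94,59)}
  {x94} × {61} = {(x94,61)}
  {x92, x94} × {59} = {(x92,59), (x94,59)}
  {x92, x94} × {61} = {(x92,61), (x94,61)}
  {x93} × {59, 60} = {(x93,59), (x93,60)}
  {x93} × {59, 61} = {(x93,59), (x93,61)}
  {x93, x94} × {59} = {(x93,59), (x94,59)}
  {x93, x94} × {61} = {(x93,61), (x94,61)}
  {x94} × {59, 60} = {(x94,59), (x94,60)}
  {x94} × {59, 61} = {(x94,59), (x94,61)}
  {x92, x93, x94} × {59} = {(x92,59), (x93,59), (x94,59)}
  {x92, x93, x94} × {61} = {(x92,61), (x93,61), (x94,61)}
  {x93} × {59, 60, 61} = {(x93,59), (x93,60), (x93,61)}
  {x94} × {59, 60, 61} = {(x94,59), (x94,60), (x94,61)}
  {x92, x94} × {59, 60} = {(x92,59), (x92,60), (x94,59), (x94,60)}
  {x92, x94} × {59, 61} = {(x92,59), (x92,61), (x94,59), (x94,61)}
  {x93, x94} × {59, 60} = {(x93,59), (x93,60), (x94,59), (x94,60)}
  {x93, x94} × {59, 61} = {(x93,59), (x93,61), (x94,59), (x94,61)}
  {x92, x94} × {59, 60, 61} = {(x92,59), (x92,60), (x92,61), (x94,59), (x94,60), (x94,61)}
  {x92, x93, x94} × {59, 60} = {(x92,59), (x92,60), (x93,59), (x93,60), (x94,59), (x94,60)}
  {x92, x93, x94} × {59, 61} = {(x92,59), (x92,61), (x93,59), (x93,61), (x94,59), (x94,61)}
  {x93, x94} × {59, 60, 61} = {(x93,59), (x93,60), (x93,61), (x94,59), (x94,60), (x94,61)}
  {x92, x93, x94} × {59, 60, 61} = {(x92,59), (x92,60), (x92,61), (x93,59), (x93,60), (x93,61), (x94,59), (x94,60), (x94,61)}
These 26 distinct sets form the basis B.
Close under arbitrary unions to get τ_{X×Y}; counting gives |τ_{X×Y}| = 108.


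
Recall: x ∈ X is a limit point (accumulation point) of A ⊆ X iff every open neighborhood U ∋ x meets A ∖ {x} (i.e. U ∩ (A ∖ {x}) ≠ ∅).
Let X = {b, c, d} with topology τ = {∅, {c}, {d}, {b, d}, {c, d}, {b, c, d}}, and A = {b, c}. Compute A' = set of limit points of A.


A' = ∅

For each x ∈ X, list the open sets U ∈ τ with x ∈ U, then check whether U ∩ (A ∖ {x}) ≠ ∅ for every such U.
  x = b: open {b, d} ∋ x has {b, d} ∩ (A ∖ {b}) = ∅, so x is NOT a limit point.
  x = c: open {c} ∋ x has {c} ∩ (A ∖ {c}) = ∅, so x is NOT a limit point.
  x = d: open {d} ∋ x has {d} ∩ (A ∖ {d}) = ∅, so x is NOT a limit point.
Collecting: A' = ∅.


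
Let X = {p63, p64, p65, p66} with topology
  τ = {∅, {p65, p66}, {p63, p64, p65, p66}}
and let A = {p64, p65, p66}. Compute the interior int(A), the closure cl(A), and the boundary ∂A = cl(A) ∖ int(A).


int(A) = {p65, p66}, cl(A) = {p63, p64, p65, p66}, ∂A = {p63, p64}.

Closed sets in (X, τ) are complements of opens:
  closed(X, τ) = {∅, {p63, p64}, {p63, p64, p65, p66}}.
int(A) = ⋃ {U ∈ τ : U ⊆ A}. Opens contained in A: ∅, {p65, p66}.
Taking the union of these: int(A) = {p65, p66}.
cl(A) = ⋂ {C closed : A ⊆ C}. Closed sets containing A: {p63, p64, p65, p66}.
Intersecting these: cl(A) = {p63, p64, p65, p66}.
∂A = cl(A) ∖ int(A) = {p63, p64, p65, p66} ∖ {p65, p66} = {p63, p64}.


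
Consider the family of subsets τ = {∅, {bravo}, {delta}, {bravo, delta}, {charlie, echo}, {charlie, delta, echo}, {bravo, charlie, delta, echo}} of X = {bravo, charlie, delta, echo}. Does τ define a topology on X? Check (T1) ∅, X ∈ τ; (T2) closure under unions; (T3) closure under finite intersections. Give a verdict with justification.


τ is NOT a topology on X.

Axiom (T1): ∅ ∈ τ? Yes; X ∈ τ? Yes.
Axiom (T2/T3): check pairwise unions and intersections of members of τ.
Counterexample for (T2): {bravo} ∪ {charlie, echo} = {bravo, charlie, echo} ∉ τ. Therefore τ is NOT a topology.


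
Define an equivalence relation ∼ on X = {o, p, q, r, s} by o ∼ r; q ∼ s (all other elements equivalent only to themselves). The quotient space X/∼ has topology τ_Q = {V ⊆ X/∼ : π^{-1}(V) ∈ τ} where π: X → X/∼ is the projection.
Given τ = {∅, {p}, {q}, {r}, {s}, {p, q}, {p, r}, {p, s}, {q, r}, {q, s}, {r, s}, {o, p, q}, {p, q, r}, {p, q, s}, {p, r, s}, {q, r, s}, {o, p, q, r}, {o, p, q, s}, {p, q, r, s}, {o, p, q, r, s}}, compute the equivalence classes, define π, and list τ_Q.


X/∼ = {[o=r], [p], [q=s]}; |τ_Q| = 5.

Equivalence classes: [o=r], [p], [q=s].
Quotient map π: X → X/∼ sends o ↦ [o=r], p ↦ [p], q ↦ [q=s], r ↦ [o=r], s ↦ [q=s].
For each subset V ⊆ X/∼, compute π^{-1}(V) ⊆ X and check whether π^{-1}(V) ∈ τ. V is open in τ_Q iff π^{-1}(V) ∈ τ.
  V = {}: π^{-1}(V) = ∅ ∈ τ ✓.
  V = {[o=r]}: π^{-1}(V) = {o, r} ∉ τ ✗.
  V = {[p]}: π^{-1}(V) = {p} ∈ τ ✓.
  V = {[o=r], [p]}: π^{-1}(V) = {o, p, r} ∉ τ ✗.
  V = {[q=s]}: π^{-1}(V) = {q, s} ∈ τ ✓.
  V = {[o=r], [q=s]}: π^{-1}(V) = {o, q, r, s} ∉ τ ✗.
  V = {[p], [q=s]}: π^{-1}(V) = {p, q, s} ∈ τ ✓.
  V = {[o=r], [p], [q=s]}: π^{-1}(V) = {o, p, q, r, s} ∈ τ ✓.
Open sets in the quotient: τ_Q = {{}, {[p]}, {[q=s]}, {[p], [q=s]}, {[o=r], [p], [q=s]}} (5 elements).


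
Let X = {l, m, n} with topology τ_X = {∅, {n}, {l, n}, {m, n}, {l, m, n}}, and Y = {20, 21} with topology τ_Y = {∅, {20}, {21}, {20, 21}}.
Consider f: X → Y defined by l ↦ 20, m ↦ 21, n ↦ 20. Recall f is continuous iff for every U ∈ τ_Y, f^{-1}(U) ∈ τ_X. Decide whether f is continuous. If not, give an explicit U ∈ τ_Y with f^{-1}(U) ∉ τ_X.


f is NOT continuous.

Compute f^{-1}(U) for each U ∈ τ_Y:
  U = ∅: f^{-1}(U) = ∅ ∈ τ_X ✓.
  U = {20}: f^{-1}(U) = {l, n} ∈ τ_X ✓.
  U = {21}: f^{-1}(U) = {m} ∉ τ_X ✗.
  U = {20, 21}: f^{-1}(U) = {l, m, n} ∈ τ_X ✓.
Found U = {21} with f^{-1}(U) = {m} not in τ_X. Therefore f is NOT continuous.


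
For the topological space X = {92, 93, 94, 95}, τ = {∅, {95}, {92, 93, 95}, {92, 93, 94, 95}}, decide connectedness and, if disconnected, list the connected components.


(X, τ) is connected.

Find clopen sets (U ∈ τ with X ∖ U ∈ τ):
  U = ∅, X ∖ U = {92, 93, 94, 95} — both open, so U is clopen.
  U = {92, 93, 94, 95}, X ∖ U = ∅ — both open, so U is clopen.
Only trivial clopens (∅ and X) exist, so (X, τ) is connected.
Compute connected components by grouping points that agree on all clopens:
  component: {92, 93, 94, 95}


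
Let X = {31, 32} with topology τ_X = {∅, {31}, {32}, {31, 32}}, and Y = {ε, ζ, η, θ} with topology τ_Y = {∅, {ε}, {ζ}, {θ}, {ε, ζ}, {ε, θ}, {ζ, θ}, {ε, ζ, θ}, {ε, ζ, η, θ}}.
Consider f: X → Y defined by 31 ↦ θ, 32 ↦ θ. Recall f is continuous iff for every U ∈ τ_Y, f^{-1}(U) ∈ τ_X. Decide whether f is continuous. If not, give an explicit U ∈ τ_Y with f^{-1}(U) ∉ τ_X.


f IS continuous.

Compute f^{-1}(U) for each U ∈ τ_Y:
  U = ∅: f^{-1}(U) = ∅ ∈ τ_X ✓.
  U = {ε}: f^{-1}(U) = ∅ ∈ τ_X ✓.
  U = {ζ}: f^{-1}(U) = ∅ ∈ τ_X ✓.
  U = {θ}: f^{-1}(U) = {31, 32} ∈ τ_X ✓.
  U = {ε, ζ}: f^{-1}(U) = ∅ ∈ τ_X ✓.
  U = {ε, θ}: f^{-1}(U) = {31, 32} ∈ τ_X ✓.
  U = {ζ, θ}: f^{-1}(U) = {31, 32} ∈ τ_X ✓.
  U = {ε, ζ, θ}: f^{-1}(U) = {31, 32} ∈ τ_X ✓.
  U = {ε, ζ, η, θ}: f^{-1}(U) = {31, 32} ∈ τ_X ✓.
Every preimage lies in τ_X, so f IS continuous.


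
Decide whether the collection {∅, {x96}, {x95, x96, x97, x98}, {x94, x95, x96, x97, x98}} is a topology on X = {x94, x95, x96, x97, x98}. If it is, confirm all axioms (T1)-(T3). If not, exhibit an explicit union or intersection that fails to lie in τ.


τ IS a topology on X.

Axiom (T1): ∅ ∈ τ? Yes; X ∈ τ? Yes.
Axiom (T2/T3): check pairwise unions and intersections of members of τ.
All pairwise intersections and unions checked — each lies in τ. Therefore τ satisfies (T1), (T2), (T3): it IS a topology on X.


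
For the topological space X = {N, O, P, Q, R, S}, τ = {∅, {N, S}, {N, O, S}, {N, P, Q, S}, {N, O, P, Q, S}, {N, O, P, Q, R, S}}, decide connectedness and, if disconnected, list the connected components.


(X, τ) is connected.

Find clopen sets (U ∈ τ with X ∖ U ∈ τ):
  U = ∅, X ∖ U = {N, O, P, Q, R, S} — both open, so U is clopen.
  U = {N, O, P, Q, R, S}, X ∖ U = ∅ — both open, so U is clopen.
Only trivial clopens (∅ and X) exist, so (X, τ) is connected.
Compute connected components by grouping points that agree on all clopens:
  component: {N, O, P, Q, R, S}


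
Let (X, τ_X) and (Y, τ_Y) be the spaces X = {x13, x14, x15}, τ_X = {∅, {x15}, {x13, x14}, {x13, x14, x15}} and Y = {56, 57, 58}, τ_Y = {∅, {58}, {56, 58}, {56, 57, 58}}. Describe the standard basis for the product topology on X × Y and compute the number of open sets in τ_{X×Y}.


Basis B = {∅ × ∅, {x15} × {58}, {x13, x14} × {58}, {x15} × {56, 58}, {x13, x14, x15} × {58}, {x15} × {56, 57, 58}, {x13, x14} × {56, 58}, {x13, x14} × {56, 57, 58}, {x13, x14, x15} × {56, 58}, {x13, x14, x15} × {56, 57, 58}}; |τ_{X×Y}| = 16.

Enumerate products U × V with U ∈ τ_X, V ∈ τ_Y (deduplicated):
  ∅ × ∅ = {} (∅)
  {x15} × {58} = {(x15,58)}
  {x13, x14} × {58} = {(x13,58), (x14,58)}
  {x15} × {56, 58} = {(x15,56), (x15,58)}
  {x13, x14, x15} × {58} = {(x13,58), (x14,58), (x15,58)}
  {x15} × {56, 57, 58} = {(x15,56), (x15,57), (x15,58)}
  {x13, x14} × {56, 58} = {(x13,56), (x13,58), (x14,56), (x14,58)}
  {x13, x14} × {56, 57, 58} = {(x13,56), (x13,57), (x13,58), (x14,56), (x14,57), (x14,58)}
  {x13, x14, x15} × {56, 58} = {(x13,56), (x13,58), (x14,56), (x14,58), (x15,56), (x15,58)}
  {x13, x14, x15} × {56, 57, 58} = {(x13,56), (x13,57), (x13,58), (x14,56), (x14,57), (x14,58), (x15,56), (x15,57), (x15,58)}
These 10 distinct sets form the basis B.
Close under arbitrary unions to get τ_{X×Y}; counting gives |τ_{X×Y}| = 16.


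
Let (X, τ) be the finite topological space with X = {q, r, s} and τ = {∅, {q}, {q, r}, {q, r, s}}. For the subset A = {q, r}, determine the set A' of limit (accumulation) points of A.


A' = {r, s}

For each x ∈ X, list the open sets U ∈ τ with x ∈ U, then check whether U ∩ (A ∖ {x}) ≠ ∅ for every such U.
  x = q: open {q} ∋ x has {q} ∩ (A ∖ {q}) = ∅, so x is NOT a limit point.
  x = r: opens ∋ x are {q, r}, {q, r, s}; each meets A ∖ {r}, so x IS a limit point.
  x = s: opens ∋ x are {q, r, s}; each meets A ∖ {s}, so x IS a limit point.
Collecting: A' = {r, s}.


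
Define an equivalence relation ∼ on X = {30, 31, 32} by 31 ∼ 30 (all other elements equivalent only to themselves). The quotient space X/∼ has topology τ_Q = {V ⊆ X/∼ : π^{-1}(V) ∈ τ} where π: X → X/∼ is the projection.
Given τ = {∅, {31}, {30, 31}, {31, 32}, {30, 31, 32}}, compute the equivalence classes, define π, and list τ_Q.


X/∼ = {[30=31], [32]}; |τ_Q| = 3.

Equivalence classes: [30=31], [32].
Quotient map π: X → X/∼ sends 30 ↦ [30=31], 31 ↦ [30=31], 32 ↦ [32].
For each subset V ⊆ X/∼, compute π^{-1}(V) ⊆ X and check whether π^{-1}(V) ∈ τ. V is open in τ_Q iff π^{-1}(V) ∈ τ.
  V = {}: π^{-1}(V) = ∅ ∈ τ ✓.
  V = {[30=31]}: π^{-1}(V) = {30, 31} ∈ τ ✓.
  V = {[32]}: π^{-1}(V) = {32} ∉ τ ✗.
  V = {[30=31], [32]}: π^{-1}(V) = {30, 31, 32} ∈ τ ✓.
Open sets in the quotient: τ_Q = {{}, {[30=31]}, {[30=31], [32]}} (3 elements).


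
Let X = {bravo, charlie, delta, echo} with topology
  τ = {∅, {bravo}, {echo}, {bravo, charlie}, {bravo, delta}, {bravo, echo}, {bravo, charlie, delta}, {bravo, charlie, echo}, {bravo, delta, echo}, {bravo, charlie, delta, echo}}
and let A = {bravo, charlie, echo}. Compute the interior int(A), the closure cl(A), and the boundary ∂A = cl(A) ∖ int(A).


int(A) = {bravo, charlie, echo}, cl(A) = {bravo, charlie, delta, echo}, ∂A = {delta}.

Closed sets in (X, τ) are complements of opens:
  closed(X, τ) = {∅, {charlie}, {delta}, {echo}, {charlie, delta}, {charlie, echo}, {delta, echo}, {bravo, charlie, delta}, {charlie, delta, echo}, {bravo, charlie, delta, echo}}.
int(A) = ⋃ {U ∈ τ : U ⊆ A}. Opens contained in A: ∅, {bravo}, {echo}, {bravo, charlie}, {bravo, echo}, {bravo, charlie, echo}.
Taking the union of these: int(A) = {bravo, charlie, echo}.
cl(A) = ⋂ {C closed : A ⊆ C}. Closed sets containing A: {bravo, charlie, delta, echo}.
Intersecting these: cl(A) = {bravo, charlie, delta, echo}.
∂A = cl(A) ∖ int(A) = {bravo, charlie, delta, echo} ∖ {bravo, charlie, echo} = {delta}.


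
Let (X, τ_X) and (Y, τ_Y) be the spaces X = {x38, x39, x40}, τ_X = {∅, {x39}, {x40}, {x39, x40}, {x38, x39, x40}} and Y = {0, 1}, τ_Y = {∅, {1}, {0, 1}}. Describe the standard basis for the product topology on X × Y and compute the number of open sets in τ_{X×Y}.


Basis B = {∅ × ∅, {x39} × {1}, {x40} × {1}, {x39} × {0, 1}, {x39, x40} × {1}, {x40} × {0, 1}, {x38, x39, x40} × {1}, {x39, x40} × {0, 1}, {x38, x39, x40} × {0, 1}}; |τ_{X×Y}| = 14.

Enumerate products U × V with U ∈ τ_X, V ∈ τ_Y (deduplicated):
  ∅ × ∅ = {} (∅)
  {x39} × {1} = {(x39,1)}
  {x40} × {1} = {(x40,1)}
  {x39} × {0, 1} = {(x39,0), (x39,1)}
  {x39, x40} × {1} = {(x39,1), (x40,1)}
  {x40} × {0, 1} = {(x40,0), (x40,1)}
  {x38, x39, x40} × {1} = {(x38,1), (x39,1), (x40,1)}
  {x39, x40} × {0, 1} = {(x39,0), (x39,1), (x40,0), (x40,1)}
  {x38, x39, x40} × {0, 1} = {(x38,0), (x38,1), (x39,0), (x39,1), (x40,0), (x40,1)}
These 9 distinct sets form the basis B.
Close under arbitrary unions to get τ_{X×Y}; counting gives |τ_{X×Y}| = 14.


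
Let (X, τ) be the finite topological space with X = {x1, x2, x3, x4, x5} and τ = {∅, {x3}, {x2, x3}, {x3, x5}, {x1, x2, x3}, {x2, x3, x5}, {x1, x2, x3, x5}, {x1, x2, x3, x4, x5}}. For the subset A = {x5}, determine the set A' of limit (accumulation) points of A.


A' = {x4}

For each x ∈ X, list the open sets U ∈ τ with x ∈ U, then check whether U ∩ (A ∖ {x}) ≠ ∅ for every such U.
  x = x1: open {x1, x2, x3} ∋ x has {x1, x2, x3} ∩ (A ∖ {x1}) = ∅, so x is NOT a limit point.
  x = x2: open {x2, x3} ∋ x has {x2, x3} ∩ (A ∖ {x2}) = ∅, so x is NOT a limit point.
  x = x3: open {x3} ∋ x has {x3} ∩ (A ∖ {x3}) = ∅, so x is NOT a limit point.
  x = x4: opens ∋ x are {x1, x2, x3, x4, x5}; each meets A ∖ {x4}, so x IS a limit point.
  x = x5: open {x3, x5} ∋ x has {x3, x5} ∩ (A ∖ {x5}) = ∅, so x is NOT a limit point.
Collecting: A' = {x4}.


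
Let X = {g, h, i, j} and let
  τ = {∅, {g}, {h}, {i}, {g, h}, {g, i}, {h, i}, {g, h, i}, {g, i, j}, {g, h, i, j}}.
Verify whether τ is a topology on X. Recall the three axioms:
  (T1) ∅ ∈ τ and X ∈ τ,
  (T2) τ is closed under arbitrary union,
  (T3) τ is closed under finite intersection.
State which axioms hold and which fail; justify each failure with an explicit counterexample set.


τ IS a topology on X.

Axiom (T1): ∅ ∈ τ? Yes; X ∈ τ? Yes.
Axiom (T2/T3): check pairwise unions and intersections of members of τ.
All pairwise intersections and unions checked — each lies in τ. Therefore τ satisfies (T1), (T2), (T3): it IS a topology on X.


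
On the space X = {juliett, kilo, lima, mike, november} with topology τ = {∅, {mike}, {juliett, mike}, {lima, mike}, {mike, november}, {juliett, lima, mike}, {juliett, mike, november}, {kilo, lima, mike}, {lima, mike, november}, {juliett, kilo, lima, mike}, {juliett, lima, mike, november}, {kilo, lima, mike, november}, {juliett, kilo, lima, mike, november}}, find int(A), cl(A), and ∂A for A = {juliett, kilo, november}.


int(A) = ∅, cl(A) = {juliett, kilo, november}, ∂A = {juliett, kilo, november}.

Closed sets in (X, τ) are complements of opens:
  closed(X, τ) = {∅, {juliett}, {kilo}, {november}, {juliett, kilo}, {juliett, november}, {kilo, lima}, {kilo, november}, {juliett, kilo, lima}, {juliett, kilo, november}, {kilo, lima, november}, {juliett, kilo, lima, november}, {juliett, kilo, lima, mike, november}}.
int(A) = ⋃ {U ∈ τ : U ⊆ A}. Opens contained in A: ∅.
Taking the union of these: int(A) = ∅.
cl(A) = ⋂ {C closed : A ⊆ C}. Closed sets containing A: {juliett, kilo, november}, {juliett, kilo, lima, november}, {juliett, kilo, lima, mike, november}.
Intersecting these: cl(A) = {juliett, kilo, november}.
∂A = cl(A) ∖ int(A) = {juliett, kilo, november} ∖ ∅ = {juliett, kilo, november}.


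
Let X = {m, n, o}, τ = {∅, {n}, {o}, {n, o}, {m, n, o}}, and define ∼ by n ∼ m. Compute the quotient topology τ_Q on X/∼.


X/∼ = {[m=n], [o]}; |τ_Q| = 3.

Equivalence classes: [m=n], [o].
Quotient map π: X → X/∼ sends m ↦ [m=n], n ↦ [m=n], o ↦ [o].
For each subset V ⊆ X/∼, compute π^{-1}(V) ⊆ X and check whether π^{-1}(V) ∈ τ. V is open in τ_Q iff π^{-1}(V) ∈ τ.
  V = {}: π^{-1}(V) = ∅ ∈ τ ✓.
  V = {[m=n]}: π^{-1}(V) = {m, n} ∉ τ ✗.
  V = {[o]}: π^{-1}(V) = {o} ∈ τ ✓.
  V = {[m=n], [o]}: π^{-1}(V) = {m, n, o} ∈ τ ✓.
Open sets in the quotient: τ_Q = {{}, {[o]}, {[m=n], [o]}} (3 elements).


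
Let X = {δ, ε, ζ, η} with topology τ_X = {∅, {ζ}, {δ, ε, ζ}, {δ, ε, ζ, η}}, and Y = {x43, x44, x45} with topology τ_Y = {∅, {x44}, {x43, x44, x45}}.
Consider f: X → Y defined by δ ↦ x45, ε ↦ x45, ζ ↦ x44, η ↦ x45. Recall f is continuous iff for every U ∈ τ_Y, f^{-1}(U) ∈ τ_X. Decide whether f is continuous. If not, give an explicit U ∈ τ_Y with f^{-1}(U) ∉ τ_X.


f IS continuous.

Compute f^{-1}(U) for each U ∈ τ_Y:
  U = ∅: f^{-1}(U) = ∅ ∈ τ_X ✓.
  U = {x44}: f^{-1}(U) = {ζ} ∈ τ_X ✓.
  U = {x43, x44, x45}: f^{-1}(U) = {δ, ε, ζ, η} ∈ τ_X ✓.
Every preimage lies in τ_X, so f IS continuous.


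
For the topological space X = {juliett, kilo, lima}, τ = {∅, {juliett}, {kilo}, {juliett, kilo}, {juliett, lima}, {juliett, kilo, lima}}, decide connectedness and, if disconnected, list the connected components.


(X, τ) is disconnected; components = [{kilo}, {juliett, lima}].

Find clopen sets (U ∈ τ with X ∖ U ∈ τ):
  U = ∅, X ∖ U = {juliett, kilo, lima} — both open, so U is clopen.
  U = {kilo}, X ∖ U = {juliett, lima} — both open, so U is clopen.
  U = {juliett, lima}, X ∖ U = {kilo} — both open, so U is clopen.
  U = {juliett, kilo, lima}, X ∖ U = ∅ — both open, so U is clopen.
Nontrivial clopen(s) exist: e.g. {juliett, lima}. So (X, τ) is disconnected.
Compute connected components by grouping points that agree on all clopens:
  component: {kilo}
  component: {juliett, lima}


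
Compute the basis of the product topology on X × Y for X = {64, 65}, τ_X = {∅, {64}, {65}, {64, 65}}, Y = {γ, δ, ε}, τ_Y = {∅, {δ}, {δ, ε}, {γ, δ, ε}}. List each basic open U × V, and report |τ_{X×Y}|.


Basis B = {∅ × ∅, {64} × {δ}, {65} × {δ}, {64} × {δ, ε}, {64, 65} × {δ}, {65} × {δ, ε}, {64} × {γ, δ, ε}, {65} × {γ, δ, ε}, {64, 65} × {δ, ε}, {64, 65} × {γ, δ, ε}}; |τ_{X×Y}| = 16.

Enumerate products U × V with U ∈ τ_X, V ∈ τ_Y (deduplicated):
  ∅ × ∅ = {} (∅)
  {64} × {δ} = {(64,δ)}
  {65} × {δ} = {(65,δ)}
  {64} × {δ, ε} = {(64,δ), (64,ε)}
  {64, 65} × {δ} = {(64,δ), (65,δ)}
  {65} × {δ, ε} = {(65,δ), (65,ε)}
  {64} × {γ, δ, ε} = {(64,γ), (64,δ), (64,ε)}
  {65} × {γ, δ, ε} = {(65,γ), (65,δ), (65,ε)}
  {64, 65} × {δ, ε} = {(64,δ), (64,ε), (65,δ), (65,ε)}
  {64, 65} × {γ, δ, ε} = {(64,γ), (64,δ), (64,ε), (65,γ), (65,δ), (65,ε)}
These 10 distinct sets form the basis B.
Close under arbitrary unions to get τ_{X×Y}; counting gives |τ_{X×Y}| = 16.


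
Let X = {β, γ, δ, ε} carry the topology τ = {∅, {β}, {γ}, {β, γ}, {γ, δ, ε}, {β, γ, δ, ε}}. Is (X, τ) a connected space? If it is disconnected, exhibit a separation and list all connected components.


(X, τ) is disconnected; components = [{β}, {γ, δ, ε}].

Find clopen sets (U ∈ τ with X ∖ U ∈ τ):
  U = ∅, X ∖ U = {β, γ, δ, ε} — both open, so U is clopen.
  U = {β}, X ∖ U = {γ, δ, ε} — both open, so U is clopen.
  U = {γ, δ, ε}, X ∖ U = {β} — both open, so U is clopen.
  U = {β, γ, δ, ε}, X ∖ U = ∅ — both open, so U is clopen.
Nontrivial clopen(s) exist: e.g. {γ, δ, ε}. So (X, τ) is disconnected.
Compute connected components by grouping points that agree on all clopens:
  component: {β}
  component: {γ, δ, ε}


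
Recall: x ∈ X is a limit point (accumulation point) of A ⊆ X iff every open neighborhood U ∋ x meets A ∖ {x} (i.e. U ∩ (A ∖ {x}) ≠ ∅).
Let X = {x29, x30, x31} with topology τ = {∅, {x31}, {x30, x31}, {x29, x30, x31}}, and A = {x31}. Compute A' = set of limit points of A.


A' = {x29, x30}

For each x ∈ X, list the open sets U ∈ τ with x ∈ U, then check whether U ∩ (A ∖ {x}) ≠ ∅ for every such U.
  x = x29: opens ∋ x are {x29, x30, x31}; each meets A ∖ {x29}, so x IS a limit point.
  x = x30: opens ∋ x are {x30, x31}, {x29, x30, x31}; each meets A ∖ {x30}, so x IS a limit point.
  x = x31: open {x31} ∋ x has {x31} ∩ (A ∖ {x31}) = ∅, so x is NOT a limit point.
Collecting: A' = {x29, x30}.


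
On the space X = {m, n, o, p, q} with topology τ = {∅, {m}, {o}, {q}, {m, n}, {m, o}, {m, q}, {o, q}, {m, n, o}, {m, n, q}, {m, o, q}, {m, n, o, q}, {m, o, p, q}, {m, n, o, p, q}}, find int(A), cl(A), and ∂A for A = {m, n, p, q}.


int(A) = {m, n, q}, cl(A) = {m, n, p, q}, ∂A = {p}.

Closed sets in (X, τ) are complements of opens:
  closed(X, τ) = {∅, {n}, {p}, {n, p}, {o, p}, {p, q}, {m, n, p}, {n, o, p}, {n, p, q}, {o, p, q}, {m, n, o, p}, {m, n, p, q}, {n, o, p, q}, {m, n, o, p, q}}.
int(A) = ⋃ {U ∈ τ : U ⊆ A}. Opens contained in A: ∅, {m}, {q}, {m, n}, {m, q}, {m, n, q}.
Taking the union of these: int(A) = {m, n, q}.
cl(A) = ⋂ {C closed : A ⊆ C}. Closed sets containing A: {m, n, p, q}, {m, n, o, p, q}.
Intersecting these: cl(A) = {m, n, p, q}.
∂A = cl(A) ∖ int(A) = {m, n, p, q} ∖ {m, n, q} = {p}.


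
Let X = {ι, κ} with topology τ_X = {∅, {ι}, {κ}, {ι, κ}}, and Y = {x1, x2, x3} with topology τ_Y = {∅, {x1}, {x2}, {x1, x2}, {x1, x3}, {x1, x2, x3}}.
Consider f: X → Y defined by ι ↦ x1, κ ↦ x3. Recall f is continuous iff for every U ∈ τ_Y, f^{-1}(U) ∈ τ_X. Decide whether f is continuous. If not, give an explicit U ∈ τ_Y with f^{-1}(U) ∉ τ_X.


f IS continuous.

Compute f^{-1}(U) for each U ∈ τ_Y:
  U = ∅: f^{-1}(U) = ∅ ∈ τ_X ✓.
  U = {x1}: f^{-1}(U) = {ι} ∈ τ_X ✓.
  U = {x2}: f^{-1}(U) = ∅ ∈ τ_X ✓.
  U = {x1, x2}: f^{-1}(U) = {ι} ∈ τ_X ✓.
  U = {x1, x3}: f^{-1}(U) = {ι, κ} ∈ τ_X ✓.
  U = {x1, x2, x3}: f^{-1}(U) = {ι, κ} ∈ τ_X ✓.
Every preimage lies in τ_X, so f IS continuous.


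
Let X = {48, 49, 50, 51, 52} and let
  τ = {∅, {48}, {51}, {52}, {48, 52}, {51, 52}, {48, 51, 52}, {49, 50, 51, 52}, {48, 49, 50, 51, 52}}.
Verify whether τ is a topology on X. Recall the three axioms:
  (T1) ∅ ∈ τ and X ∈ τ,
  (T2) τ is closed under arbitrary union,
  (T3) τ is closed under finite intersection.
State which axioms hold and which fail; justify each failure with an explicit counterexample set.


τ is NOT a topology on X.

Axiom (T1): ∅ ∈ τ? Yes; X ∈ τ? Yes.
Axiom (T2/T3): check pairwise unions and intersections of members of τ.
Counterexample for (T2): {48} ∪ {51} = {48, 51} ∉ τ. Therefore τ is NOT a topology.


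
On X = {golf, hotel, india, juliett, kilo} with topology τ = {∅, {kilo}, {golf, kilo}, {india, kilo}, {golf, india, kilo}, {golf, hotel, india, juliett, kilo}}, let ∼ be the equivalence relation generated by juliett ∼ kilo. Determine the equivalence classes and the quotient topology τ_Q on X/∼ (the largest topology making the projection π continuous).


X/∼ = {[golf], [hotel], [india], [juliett=kilo]}; |τ_Q| = 2.

Equivalence classes: [golf], [hotel], [india], [juliett=kilo].
Quotient map π: X → X/∼ sends golf ↦ [golf], hotel ↦ [hotel], india ↦ [india], juliett ↦ [juliett=kilo], kilo ↦ [juliett=kilo].
For each subset V ⊆ X/∼, compute π^{-1}(V) ⊆ X and check whether π^{-1}(V) ∈ τ. V is open in τ_Q iff π^{-1}(V) ∈ τ.
  V = {}: π^{-1}(V) = ∅ ∈ τ ✓.
  V = {[golf]}: π^{-1}(V) = {golf} ∉ τ ✗.
  V = {[hotel]}: π^{-1}(V) = {hotel} ∉ τ ✗.
  V = {[golf], [hotel]}: π^{-1}(V) = {golf, hotel} ∉ τ ✗.
  V = {[india]}: π^{-1}(V) = {india} ∉ τ ✗.
  V = {[golf], [india]}: π^{-1}(V) = {golf, india} ∉ τ ✗.
  V = {[hotel], [india]}: π^{-1}(V) = {hotel, india} ∉ τ ✗.
  V = {[golf], [hotel], [india]}: π^{-1}(V) = {golf, hotel, india} ∉ τ ✗.
  V = {[juliett=kilo]}: π^{-1}(V) = {juliett, kilo} ∉ τ ✗.
  V = {[golf], [juliett=kilo]}: π^{-1}(V) = {golf, juliett, kilo} ∉ τ ✗.
  V = {[hotel], [juliett=kilo]}: π^{-1}(V) = {hotel, juliett, kilo} ∉ τ ✗.
  V = {[golf], [hotel], [juliett=kilo]}: π^{-1}(V) = {golf, hotel, juliett, kilo} ∉ τ ✗.
  V = {[india], [juliett=kilo]}: π^{-1}(V) = {india, juliett, kilo} ∉ τ ✗.
  V = {[golf], [india], [juliett=kilo]}: π^{-1}(V) = {golf, india, juliett, kilo} ∉ τ ✗.
  V = {[hotel], [india], [juliett=kilo]}: π^{-1}(V) = {hotel, india, juliett, kilo} ∉ τ ✗.
  V = {[golf], [hotel], [india], [juliett=kilo]}: π^{-1}(V) = {golf, hotel, india, juliett, kilo} ∈ τ ✓.
Open sets in the quotient: τ_Q = {{}, {[golf], [hotel], [india], [juliett=kilo]}} (2 elements).


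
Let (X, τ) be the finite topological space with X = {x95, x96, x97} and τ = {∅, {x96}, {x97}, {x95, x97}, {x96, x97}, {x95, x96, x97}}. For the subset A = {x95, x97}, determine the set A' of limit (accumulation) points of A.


A' = {x95}

For each x ∈ X, list the open sets U ∈ τ with x ∈ U, then check whether U ∩ (A ∖ {x}) ≠ ∅ for every such U.
  x = x95: opens ∋ x are {x95, x97}, {x95, x96, x97}; each meets A ∖ {x95}, so x IS a limit point.
  x = x96: open {x96} ∋ x has {x96} ∩ (A ∖ {x96}) = ∅, so x is NOT a limit point.
  x = x97: open {x97} ∋ x has {x97} ∩ (A ∖ {x97}) = ∅, so x is NOT a limit point.
Collecting: A' = {x95}.


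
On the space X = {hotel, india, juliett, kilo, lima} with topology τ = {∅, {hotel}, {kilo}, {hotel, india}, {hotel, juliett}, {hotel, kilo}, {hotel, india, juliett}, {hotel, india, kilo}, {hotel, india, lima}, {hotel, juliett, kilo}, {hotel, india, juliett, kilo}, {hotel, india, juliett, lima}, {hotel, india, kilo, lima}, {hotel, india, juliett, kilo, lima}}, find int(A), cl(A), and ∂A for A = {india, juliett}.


int(A) = ∅, cl(A) = {india, juliett, lima}, ∂A = {india, juliett, lima}.

Closed sets in (X, τ) are complements of opens:
  closed(X, τ) = {∅, {juliett}, {kilo}, {lima}, {india, lima}, {juliett, kilo}, {juliett, lima}, {kilo, lima}, {india, juliett, lima}, {india, kilo, lima}, {juliett, kilo, lima}, {hotel, india, juliett, lima}, {india, juliett, kilo, lima}, {hotel, india, juliett, kilo, lima}}.
int(A) = ⋃ {U ∈ τ : U ⊆ A}. Opens contained in A: ∅.
Taking the union of these: int(A) = ∅.
cl(A) = ⋂ {C closed : A ⊆ C}. Closed sets containing A: {india, juliett, lima}, {hotel, india, juliett, lima}, {india, juliett, kilo, lima}, {hotel, india, juliett, kilo, lima}.
Intersecting these: cl(A) = {india, juliett, lima}.
∂A = cl(A) ∖ int(A) = {india, juliett, lima} ∖ ∅ = {india, juliett, lima}.


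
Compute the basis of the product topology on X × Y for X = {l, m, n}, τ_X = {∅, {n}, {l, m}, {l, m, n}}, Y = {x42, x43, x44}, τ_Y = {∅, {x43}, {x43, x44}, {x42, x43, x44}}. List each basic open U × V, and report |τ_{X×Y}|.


Basis B = {∅ × ∅, {n} × {x43}, {l, m} × {x43}, {n} × {x43, x44}, {l, m, n} × {x43}, {n} × {x42, x43, x44}, {l, m} × {x43, x44}, {l, m} × {x42, x43, x44}, {l, m, n} × {x43, x44}, {l, m, n} × {x42, x43, x44}}; |τ_{X×Y}| = 16.

Enumerate products U × V with U ∈ τ_X, V ∈ τ_Y (deduplicated):
  ∅ × ∅ = {} (∅)
  {n} × {x43} = {(n,x43)}
  {l, m} × {x43} = {(l,x43), (m,x43)}
  {n} × {x43, x44} = {(n,x43), (n,x44)}
  {l, m, n} × {x43} = {(l,x43), (m,x43), (n,x43)}
  {n} × {x42, x43, x44} = {(n,x42), (n,x43), (n,x44)}
  {l, m} × {x43, x44} = {(l,x43), (l,x44), (m,x43), (m,x44)}
  {l, m} × {x42, x43, x44} = {(l,x42), (l,x43), (l,x44), (m,x42), (m,x43), (m,x44)}
  {l, m, n} × {x43, x44} = {(l,x43), (l,x44), (m,x43), (m,x44), (n,x43), (n,x44)}
  {l, m, n} × {x42, x43, x44} = {(l,x42), (l,x43), (l,x44), (m,x42), (m,x43), (m,x44), (n,x42), (n,x43), (n,x44)}
These 10 distinct sets form the basis B.
Close under arbitrary unions to get τ_{X×Y}; counting gives |τ_{X×Y}| = 16.


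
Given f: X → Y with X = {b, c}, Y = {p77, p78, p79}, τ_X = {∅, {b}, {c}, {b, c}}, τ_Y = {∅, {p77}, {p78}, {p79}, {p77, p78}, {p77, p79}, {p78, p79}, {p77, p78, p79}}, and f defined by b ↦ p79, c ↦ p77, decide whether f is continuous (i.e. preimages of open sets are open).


f IS continuous.

Compute f^{-1}(U) for each U ∈ τ_Y:
  U = ∅: f^{-1}(U) = ∅ ∈ τ_X ✓.
  U = {p77}: f^{-1}(U) = {c} ∈ τ_X ✓.
  U = {p78}: f^{-1}(U) = ∅ ∈ τ_X ✓.
  U = {p79}: f^{-1}(U) = {b} ∈ τ_X ✓.
  U = {p77, p78}: f^{-1}(U) = {c} ∈ τ_X ✓.
  U = {p77, p79}: f^{-1}(U) = {b, c} ∈ τ_X ✓.
  U = {p78, p79}: f^{-1}(U) = {b} ∈ τ_X ✓.
  U = {p77, p78, p79}: f^{-1}(U) = {b, c} ∈ τ_X ✓.
Every preimage lies in τ_X, so f IS continuous.


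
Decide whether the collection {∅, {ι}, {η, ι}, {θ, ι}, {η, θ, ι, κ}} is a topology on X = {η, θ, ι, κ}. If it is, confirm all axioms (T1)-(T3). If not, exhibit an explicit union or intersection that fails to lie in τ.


τ is NOT a topology on X.

Axiom (T1): ∅ ∈ τ? Yes; X ∈ τ? Yes.
Axiom (T2/T3): check pairwise unions and intersections of members of τ.
Counterexample for (T2): {η, ι} ∪ {θ, ι} = {η, θ, ι} ∉ τ. Therefore τ is NOT a topology.


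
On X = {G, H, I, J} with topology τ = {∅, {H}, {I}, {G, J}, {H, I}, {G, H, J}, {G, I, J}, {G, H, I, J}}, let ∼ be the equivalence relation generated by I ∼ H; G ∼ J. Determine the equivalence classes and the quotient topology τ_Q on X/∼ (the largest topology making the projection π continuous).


X/∼ = {[G=J], [H=I]}; |τ_Q| = 4.

Equivalence classes: [G=J], [H=I].
Quotient map π: X → X/∼ sends G ↦ [G=J], H ↦ [H=I], I ↦ [H=I], J ↦ [G=J].
For each subset V ⊆ X/∼, compute π^{-1}(V) ⊆ X and check whether π^{-1}(V) ∈ τ. V is open in τ_Q iff π^{-1}(V) ∈ τ.
  V = {}: π^{-1}(V) = ∅ ∈ τ ✓.
  V = {[G=J]}: π^{-1}(V) = {G, J} ∈ τ ✓.
  V = {[H=I]}: π^{-1}(V) = {H, I} ∈ τ ✓.
  V = {[G=J], [H=I]}: π^{-1}(V) = {G, H, I, J} ∈ τ ✓.
Open sets in the quotient: τ_Q = {{}, {[G=J]}, {[H=I]}, {[G=J], [H=I]}} (4 elements).


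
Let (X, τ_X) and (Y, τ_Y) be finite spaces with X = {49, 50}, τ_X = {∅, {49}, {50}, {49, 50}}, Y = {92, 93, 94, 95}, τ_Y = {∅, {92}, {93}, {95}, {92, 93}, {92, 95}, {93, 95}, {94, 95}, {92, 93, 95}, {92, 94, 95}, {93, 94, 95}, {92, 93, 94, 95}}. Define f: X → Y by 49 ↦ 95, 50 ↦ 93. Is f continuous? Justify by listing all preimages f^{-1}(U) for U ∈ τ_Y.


f IS continuous.

Compute f^{-1}(U) for each U ∈ τ_Y:
  U = ∅: f^{-1}(U) = ∅ ∈ τ_X ✓.
  U = {92}: f^{-1}(U) = ∅ ∈ τ_X ✓.
  U = {93}: f^{-1}(U) = {50} ∈ τ_X ✓.
  U = {95}: f^{-1}(U) = {49} ∈ τ_X ✓.
  U = {92, 93}: f^{-1}(U) = {50} ∈ τ_X ✓.
  U = {92, 95}: f^{-1}(U) = {49} ∈ τ_X ✓.
  U = {93, 95}: f^{-1}(U) = {49, 50} ∈ τ_X ✓.
  U = {94, 95}: f^{-1}(U) = {49} ∈ τ_X ✓.
  U = {92, 93, 95}: f^{-1}(U) = {49, 50} ∈ τ_X ✓.
  U = {92, 94, 95}: f^{-1}(U) = {49} ∈ τ_X ✓.
  U = {93, 94, 95}: f^{-1}(U) = {49, 50} ∈ τ_X ✓.
  U = {92, 93, 94, 95}: f^{-1}(U) = {49, 50} ∈ τ_X ✓.
Every preimage lies in τ_X, so f IS continuous.
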